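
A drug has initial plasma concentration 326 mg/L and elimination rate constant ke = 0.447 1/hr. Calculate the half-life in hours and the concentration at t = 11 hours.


t_half = ln(2) / ke = 0.693147 / 0.447 = 1.551 hr
C(t) = C0 * exp(-ke*t) = 326 * exp(-0.447*11)
C(11) = 2.387 mg/L


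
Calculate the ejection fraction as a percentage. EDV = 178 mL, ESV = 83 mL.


SV = EDV - ESV = 178 - 83 = 95 mL
EF = SV/EDV * 100 = 95/178 * 100
EF = 53.37%


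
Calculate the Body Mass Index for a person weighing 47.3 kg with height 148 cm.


BMI = weight / height^2
height = 148 cm = 1.48 m
BMI = 47.3 / 1.48^2
BMI = 21.59 kg/m^2


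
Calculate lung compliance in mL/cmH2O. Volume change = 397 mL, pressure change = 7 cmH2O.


C = dV / dP
C = 397 / 7
C = 56.71 mL/cmH2O


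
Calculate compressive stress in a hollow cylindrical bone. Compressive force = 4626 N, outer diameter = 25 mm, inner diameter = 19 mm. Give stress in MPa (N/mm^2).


A = pi*(r_o^2 - r_i^2)
r_o = 12.5 mm, r_i = 9.5 mm
A = 207.345 mm^2
sigma = F/A = 4626 / 207.345
sigma = 22.31 MPa


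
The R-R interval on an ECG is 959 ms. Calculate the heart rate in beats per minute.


HR = 60 / RR_interval(s)
RR = 959 ms = 0.959 s
HR = 60 / 0.959 = 62.57 bpm


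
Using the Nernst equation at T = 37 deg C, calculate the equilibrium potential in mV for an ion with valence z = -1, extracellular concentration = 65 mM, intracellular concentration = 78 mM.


E = (RT/(zF)) * ln(C_out/C_in)
T = 37 + 273.15 = 310.15 K
E = (8.314 * 310.15 / (-1 * 96485)) * ln(65/78)
E = 4.873 mV


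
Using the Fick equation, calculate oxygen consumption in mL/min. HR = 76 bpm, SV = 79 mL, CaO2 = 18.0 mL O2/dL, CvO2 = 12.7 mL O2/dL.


CO = HR*SV = 76*79/1000 = 6.004 L/min
a-v O2 diff = 18.0 - 12.7 = 5.3 mL/dL
VO2 = CO * (CaO2-CvO2) * 10 dL/L
VO2 = 6.004 * 5.3 * 10
VO2 = 318.2 mL/min


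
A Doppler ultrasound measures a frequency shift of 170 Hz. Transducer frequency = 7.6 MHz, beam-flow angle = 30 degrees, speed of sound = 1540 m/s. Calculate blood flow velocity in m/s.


v = fd * c / (2 * f0 * cos(theta))
v = 170 * 1540 / (2 * 7.6000e+06 * cos(30))
v = 0.01989 m/s


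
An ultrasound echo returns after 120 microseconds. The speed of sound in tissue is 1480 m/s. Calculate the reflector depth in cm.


depth = c * t / 2
t = 120 us = 1.2000e-04 s
depth = 1480 * 1.2000e-04 / 2
depth = 0.0888 m = 8.88 cm


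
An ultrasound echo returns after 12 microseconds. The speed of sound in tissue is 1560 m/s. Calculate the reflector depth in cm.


depth = c * t / 2
t = 12 us = 1.2000e-05 s
depth = 1560 * 1.2000e-05 / 2
depth = 0.00936 m = 0.936 cm


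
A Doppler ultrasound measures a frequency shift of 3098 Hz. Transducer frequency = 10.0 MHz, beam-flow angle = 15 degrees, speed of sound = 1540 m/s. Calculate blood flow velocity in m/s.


v = fd * c / (2 * f0 * cos(theta))
v = 3098 * 1540 / (2 * 1.0000e+07 * cos(15))
v = 0.247 m/s


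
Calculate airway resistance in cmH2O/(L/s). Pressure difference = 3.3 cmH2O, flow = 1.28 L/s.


R = dP / flow
R = 3.3 / 1.28
R = 2.578 cmH2O/(L/s)


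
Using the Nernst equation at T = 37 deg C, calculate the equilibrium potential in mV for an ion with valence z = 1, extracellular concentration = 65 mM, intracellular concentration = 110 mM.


E = (RT/(zF)) * ln(C_out/C_in)
T = 37 + 273.15 = 310.15 K
E = (8.314 * 310.15 / (1 * 96485)) * ln(65/110)
E = -14.06 mV


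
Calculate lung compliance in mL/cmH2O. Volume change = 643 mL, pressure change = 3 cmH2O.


C = dV / dP
C = 643 / 3
C = 214.3 mL/cmH2O


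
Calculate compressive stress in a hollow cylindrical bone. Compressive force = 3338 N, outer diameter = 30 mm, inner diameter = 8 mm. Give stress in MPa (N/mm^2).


A = pi*(r_o^2 - r_i^2)
r_o = 15 mm, r_i = 4 mm
A = 656.593 mm^2
sigma = F/A = 3338 / 656.593
sigma = 5.084 MPa


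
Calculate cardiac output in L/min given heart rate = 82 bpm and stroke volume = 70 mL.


CO = HR * SV
CO = 82 * 70 / 1000
CO = 5.74 L/min


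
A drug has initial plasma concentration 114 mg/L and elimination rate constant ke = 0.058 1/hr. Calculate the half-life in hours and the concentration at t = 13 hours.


t_half = ln(2) / ke = 0.693147 / 0.058 = 11.95 hr
C(t) = C0 * exp(-ke*t) = 114 * exp(-0.058*13)
C(13) = 53.63 mg/L


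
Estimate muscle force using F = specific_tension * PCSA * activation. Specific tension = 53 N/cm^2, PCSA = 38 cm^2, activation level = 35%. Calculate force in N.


F = sigma * PCSA * activation
F = 53 * 38 * 0.35
F = 704.9 N


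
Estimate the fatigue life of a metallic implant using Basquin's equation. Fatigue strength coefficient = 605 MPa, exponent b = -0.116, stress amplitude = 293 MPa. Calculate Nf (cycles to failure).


sigma_a = sigma_f' * (2Nf)^b
2Nf = (sigma_a/sigma_f')^(1/b)
2Nf = (293/605)^(1/-0.116)
2Nf = 518.26229
Nf = 259.1


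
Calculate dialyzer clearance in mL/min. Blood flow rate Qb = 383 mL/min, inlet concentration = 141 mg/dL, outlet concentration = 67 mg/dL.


K = Qb * (Cb_in - Cb_out) / Cb_in
K = 383 * (141 - 67) / 141
K = 201 mL/min


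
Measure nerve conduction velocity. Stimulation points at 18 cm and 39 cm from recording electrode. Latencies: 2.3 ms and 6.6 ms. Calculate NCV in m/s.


Distance = (39 - 18) / 100 = 0.21 m
dt = (6.6 - 2.3) / 1000 = 0.0043 s
NCV = dist / dt = 48.84 m/s


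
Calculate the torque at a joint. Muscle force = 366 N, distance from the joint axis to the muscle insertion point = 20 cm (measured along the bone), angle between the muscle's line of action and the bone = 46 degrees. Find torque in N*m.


Torque = F * d * sin(theta)   (moment arm = d*sin(theta))
d = 20 cm = 0.2 m
Torque = 366 * 0.2 * sin(46)
Torque = 52.66 N*m


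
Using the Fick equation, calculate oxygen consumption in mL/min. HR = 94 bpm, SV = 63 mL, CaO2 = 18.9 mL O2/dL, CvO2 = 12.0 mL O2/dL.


CO = HR*SV = 94*63/1000 = 5.922 L/min
a-v O2 diff = 18.9 - 12.0 = 6.9 mL/dL
VO2 = CO * (CaO2-CvO2) * 10 dL/L
VO2 = 5.922 * 6.9 * 10
VO2 = 408.6 mL/min


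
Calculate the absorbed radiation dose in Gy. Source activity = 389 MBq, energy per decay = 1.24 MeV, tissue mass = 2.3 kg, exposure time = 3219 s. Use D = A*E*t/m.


A = 389 MBq = 3.8900e+08 Bq
E = 1.24 MeV = 1.98648e-13 J
D = A*E*t/m = 3.8900e+08*1.98648e-13*3219/2.3
D = 0.1082 Gy


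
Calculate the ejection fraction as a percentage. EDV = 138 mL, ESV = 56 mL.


SV = EDV - ESV = 138 - 56 = 82 mL
EF = SV/EDV * 100 = 82/138 * 100
EF = 59.42%


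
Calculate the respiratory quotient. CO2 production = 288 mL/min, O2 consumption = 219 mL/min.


RQ = VCO2 / VO2
RQ = 288 / 219
RQ = 1.315


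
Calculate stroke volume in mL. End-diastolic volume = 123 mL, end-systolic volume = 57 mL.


SV = EDV - ESV
SV = 123 - 57
SV = 66 mL


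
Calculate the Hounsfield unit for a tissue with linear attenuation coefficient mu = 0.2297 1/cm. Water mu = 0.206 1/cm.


HU = ((mu_tissue - mu_water) / mu_water) * 1000
HU = ((0.2297 - 0.206) / 0.206) * 1000
HU = 115


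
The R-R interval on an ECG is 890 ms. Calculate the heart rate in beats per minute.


HR = 60 / RR_interval(s)
RR = 890 ms = 0.89 s
HR = 60 / 0.89 = 67.42 bpm


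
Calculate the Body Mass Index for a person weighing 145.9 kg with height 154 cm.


BMI = weight / height^2
height = 154 cm = 1.54 m
BMI = 145.9 / 1.54^2
BMI = 61.52 kg/m^2


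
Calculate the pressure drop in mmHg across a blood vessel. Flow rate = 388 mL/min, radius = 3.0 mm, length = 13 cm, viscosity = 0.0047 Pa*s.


dP = 8*mu*L*Q / (pi*r^4)
Q = 388 mL/min = 6.46667e-06 m^3/s
dP = 124.216 Pa = 124.216 / 133.322 mmHg = 0.9317 mmHg


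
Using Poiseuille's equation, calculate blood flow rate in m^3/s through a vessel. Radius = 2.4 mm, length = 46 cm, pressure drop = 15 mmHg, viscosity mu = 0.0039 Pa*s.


Q = pi*r^4*dP / (8*mu*L)
r = 0.0024 m, L = 0.46 m
dP = 15 mmHg = 1999.83 Pa
Q = 1.4524e-05 m^3/s


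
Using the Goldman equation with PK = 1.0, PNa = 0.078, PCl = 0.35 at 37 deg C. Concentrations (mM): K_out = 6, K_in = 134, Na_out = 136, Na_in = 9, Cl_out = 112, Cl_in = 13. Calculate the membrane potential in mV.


Vm = (RT/F)*ln((PK*Ko + PNa*Nao + PCl*Cli)/(PK*Ki + PNa*Nai + PCl*Clo))
Numer = 21.158, Denom = 173.902
Vm = -56.3 mV


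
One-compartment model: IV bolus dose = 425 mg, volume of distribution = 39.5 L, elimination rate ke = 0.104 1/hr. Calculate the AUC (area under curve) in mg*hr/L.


C0 = Dose/Vd = 425/39.5 = 10.7595 mg/L
AUC = C0/ke = 10.7595/0.104
AUC = 103.5 mg*hr/L


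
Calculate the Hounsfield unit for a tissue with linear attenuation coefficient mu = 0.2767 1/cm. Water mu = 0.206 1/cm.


HU = ((mu_tissue - mu_water) / mu_water) * 1000
HU = ((0.2767 - 0.206) / 0.206) * 1000
HU = 343.2


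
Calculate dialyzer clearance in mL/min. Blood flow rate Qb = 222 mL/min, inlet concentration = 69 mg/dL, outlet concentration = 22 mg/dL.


K = Qb * (Cb_in - Cb_out) / Cb_in
K = 222 * (69 - 22) / 69
K = 151.2 mL/min


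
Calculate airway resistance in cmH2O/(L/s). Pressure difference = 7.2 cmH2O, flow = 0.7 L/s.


R = dP / flow
R = 7.2 / 0.7
R = 10.29 cmH2O/(L/s)


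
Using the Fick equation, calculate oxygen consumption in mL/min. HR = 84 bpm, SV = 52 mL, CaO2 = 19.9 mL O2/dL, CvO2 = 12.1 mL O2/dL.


CO = HR*SV = 84*52/1000 = 4.368 L/min
a-v O2 diff = 19.9 - 12.1 = 7.8 mL/dL
VO2 = CO * (CaO2-CvO2) * 10 dL/L
VO2 = 4.368 * 7.8 * 10
VO2 = 340.7 mL/min


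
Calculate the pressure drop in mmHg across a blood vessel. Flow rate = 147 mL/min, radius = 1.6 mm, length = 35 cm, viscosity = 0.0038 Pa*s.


dP = 8*mu*L*Q / (pi*r^4)
Q = 147 mL/min = 2.45e-06 m^3/s
dP = 1266.13 Pa = 1266.13 / 133.322 mmHg = 9.497 mmHg


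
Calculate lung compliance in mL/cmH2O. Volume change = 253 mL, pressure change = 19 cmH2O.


C = dV / dP
C = 253 / 19
C = 13.32 mL/cmH2O


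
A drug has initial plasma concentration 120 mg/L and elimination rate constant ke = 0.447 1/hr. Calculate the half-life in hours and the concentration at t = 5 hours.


t_half = ln(2) / ke = 0.693147 / 0.447 = 1.551 hr
C(t) = C0 * exp(-ke*t) = 120 * exp(-0.447*5)
C(5) = 12.84 mg/L


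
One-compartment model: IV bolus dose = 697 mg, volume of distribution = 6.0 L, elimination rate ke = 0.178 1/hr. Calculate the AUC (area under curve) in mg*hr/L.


C0 = Dose/Vd = 697/6.0 = 116.167 mg/L
AUC = C0/ke = 116.167/0.178
AUC = 652.6 mg*hr/L


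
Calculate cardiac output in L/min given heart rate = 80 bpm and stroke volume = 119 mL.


CO = HR * SV
CO = 80 * 119 / 1000
CO = 9.52 L/min


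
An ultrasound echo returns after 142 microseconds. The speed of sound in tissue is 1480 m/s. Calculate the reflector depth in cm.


depth = c * t / 2
t = 142 us = 1.4200e-04 s
depth = 1480 * 1.4200e-04 / 2
depth = 0.10508 m = 10.508 cm


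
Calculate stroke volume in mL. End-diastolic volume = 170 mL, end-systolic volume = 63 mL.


SV = EDV - ESV
SV = 170 - 63
SV = 107 mL


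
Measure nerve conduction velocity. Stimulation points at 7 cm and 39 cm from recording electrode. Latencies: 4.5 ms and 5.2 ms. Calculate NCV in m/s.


Distance = (39 - 7) / 100 = 0.32 m
dt = (5.2 - 4.5) / 1000 = 7.0000e-04 s
NCV = dist / dt = 457.1 m/s


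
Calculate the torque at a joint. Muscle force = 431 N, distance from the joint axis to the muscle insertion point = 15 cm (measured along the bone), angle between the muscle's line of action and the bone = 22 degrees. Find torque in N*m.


Torque = F * d * sin(theta)   (moment arm = d*sin(theta))
d = 15 cm = 0.15 m
Torque = 431 * 0.15 * sin(22)
Torque = 24.22 N*m


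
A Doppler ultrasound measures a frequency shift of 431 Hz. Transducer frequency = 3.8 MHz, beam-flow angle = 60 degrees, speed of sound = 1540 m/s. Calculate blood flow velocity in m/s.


v = fd * c / (2 * f0 * cos(theta))
v = 431 * 1540 / (2 * 3.8000e+06 * cos(60))
v = 0.1747 m/s


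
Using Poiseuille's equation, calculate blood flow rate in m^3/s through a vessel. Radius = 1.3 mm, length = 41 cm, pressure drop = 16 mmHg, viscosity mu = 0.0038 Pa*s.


Q = pi*r^4*dP / (8*mu*L)
r = 0.0013 m, L = 0.41 m
dP = 16 mmHg = 2133.152 Pa
Q = 1.5356e-06 m^3/s


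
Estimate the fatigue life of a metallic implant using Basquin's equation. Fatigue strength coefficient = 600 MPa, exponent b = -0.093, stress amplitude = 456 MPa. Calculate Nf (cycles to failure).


sigma_a = sigma_f' * (2Nf)^b
2Nf = (sigma_a/sigma_f')^(1/b)
2Nf = (456/600)^(1/-0.093)
2Nf = 19.123804
Nf = 9.562


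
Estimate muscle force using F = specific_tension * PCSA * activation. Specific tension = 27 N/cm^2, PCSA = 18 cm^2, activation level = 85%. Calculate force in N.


F = sigma * PCSA * activation
F = 27 * 18 * 0.85
F = 413.1 N


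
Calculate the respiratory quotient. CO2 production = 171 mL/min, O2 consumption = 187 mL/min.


RQ = VCO2 / VO2
RQ = 171 / 187
RQ = 0.9144


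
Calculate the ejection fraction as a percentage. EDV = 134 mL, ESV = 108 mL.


SV = EDV - ESV = 134 - 108 = 26 mL
EF = SV/EDV * 100 = 26/134 * 100
EF = 19.4%


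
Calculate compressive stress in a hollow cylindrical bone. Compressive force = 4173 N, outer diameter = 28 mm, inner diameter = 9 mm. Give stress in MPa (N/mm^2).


A = pi*(r_o^2 - r_i^2)
r_o = 14 mm, r_i = 4.5 mm
A = 552.135 mm^2
sigma = F/A = 4173 / 552.135
sigma = 7.558 MPa


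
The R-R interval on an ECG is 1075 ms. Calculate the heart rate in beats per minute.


HR = 60 / RR_interval(s)
RR = 1075 ms = 1.075 s
HR = 60 / 1.075 = 55.81 bpm


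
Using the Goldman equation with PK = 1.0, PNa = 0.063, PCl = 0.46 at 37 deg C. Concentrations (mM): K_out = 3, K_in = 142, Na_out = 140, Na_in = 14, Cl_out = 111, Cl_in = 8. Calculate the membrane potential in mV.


Vm = (RT/F)*ln((PK*Ko + PNa*Nao + PCl*Cli)/(PK*Ki + PNa*Nai + PCl*Clo))
Numer = 15.5, Denom = 193.942
Vm = -67.53 mV


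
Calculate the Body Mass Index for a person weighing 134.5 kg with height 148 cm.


BMI = weight / height^2
height = 148 cm = 1.48 m
BMI = 134.5 / 1.48^2
BMI = 61.4 kg/m^2


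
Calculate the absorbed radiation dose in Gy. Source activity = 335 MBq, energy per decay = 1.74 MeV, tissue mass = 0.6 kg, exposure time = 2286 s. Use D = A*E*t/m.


A = 335 MBq = 3.3500e+08 Bq
E = 1.74 MeV = 2.78748e-13 J
D = A*E*t/m = 3.3500e+08*2.78748e-13*2286/0.6
D = 0.3558 Gy


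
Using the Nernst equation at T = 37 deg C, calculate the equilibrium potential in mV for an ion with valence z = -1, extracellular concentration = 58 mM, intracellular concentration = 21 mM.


E = (RT/(zF)) * ln(C_out/C_in)
T = 37 + 273.15 = 310.15 K
E = (8.314 * 310.15 / (-1 * 96485)) * ln(58/21)
E = -27.15 mV


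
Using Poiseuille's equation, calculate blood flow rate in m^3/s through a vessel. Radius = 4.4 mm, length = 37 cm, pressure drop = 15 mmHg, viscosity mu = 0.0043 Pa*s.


Q = pi*r^4*dP / (8*mu*L)
r = 0.0044 m, L = 0.37 m
dP = 15 mmHg = 1999.83 Pa
Q = 1.8501e-04 m^3/s


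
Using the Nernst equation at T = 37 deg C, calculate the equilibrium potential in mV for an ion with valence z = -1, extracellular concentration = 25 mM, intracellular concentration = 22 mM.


E = (RT/(zF)) * ln(C_out/C_in)
T = 37 + 273.15 = 310.15 K
E = (8.314 * 310.15 / (-1 * 96485)) * ln(25/22)
E = -3.416 mV


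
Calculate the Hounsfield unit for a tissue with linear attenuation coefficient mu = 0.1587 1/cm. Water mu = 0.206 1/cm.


HU = ((mu_tissue - mu_water) / mu_water) * 1000
HU = ((0.1587 - 0.206) / 0.206) * 1000
HU = -229.6


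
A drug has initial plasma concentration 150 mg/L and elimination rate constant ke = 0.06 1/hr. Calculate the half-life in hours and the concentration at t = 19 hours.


t_half = ln(2) / ke = 0.693147 / 0.06 = 11.55 hr
C(t) = C0 * exp(-ke*t) = 150 * exp(-0.06*19)
C(19) = 47.97 mg/L


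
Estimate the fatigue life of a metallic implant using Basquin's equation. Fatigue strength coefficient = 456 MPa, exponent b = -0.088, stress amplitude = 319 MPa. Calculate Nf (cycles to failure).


sigma_a = sigma_f' * (2Nf)^b
2Nf = (sigma_a/sigma_f')^(1/b)
2Nf = (319/456)^(1/-0.088)
2Nf = 57.988613
Nf = 28.99


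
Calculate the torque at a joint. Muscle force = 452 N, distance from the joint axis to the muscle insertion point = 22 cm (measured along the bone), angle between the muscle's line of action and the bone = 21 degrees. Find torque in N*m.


Torque = F * d * sin(theta)   (moment arm = d*sin(theta))
d = 22 cm = 0.22 m
Torque = 452 * 0.22 * sin(21)
Torque = 35.64 N*m


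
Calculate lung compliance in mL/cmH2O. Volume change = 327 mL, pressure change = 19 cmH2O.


C = dV / dP
C = 327 / 19
C = 17.21 mL/cmH2O


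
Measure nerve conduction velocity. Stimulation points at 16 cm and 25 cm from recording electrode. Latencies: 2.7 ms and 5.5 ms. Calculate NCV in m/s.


Distance = (25 - 16) / 100 = 0.09 m
dt = (5.5 - 2.7) / 1000 = 0.0028 s
NCV = dist / dt = 32.14 m/s


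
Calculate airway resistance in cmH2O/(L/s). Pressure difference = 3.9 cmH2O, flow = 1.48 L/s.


R = dP / flow
R = 3.9 / 1.48
R = 2.635 cmH2O/(L/s)


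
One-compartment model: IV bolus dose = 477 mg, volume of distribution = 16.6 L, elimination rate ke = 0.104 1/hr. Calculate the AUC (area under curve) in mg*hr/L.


C0 = Dose/Vd = 477/16.6 = 28.7349 mg/L
AUC = C0/ke = 28.7349/0.104
AUC = 276.3 mg*hr/L


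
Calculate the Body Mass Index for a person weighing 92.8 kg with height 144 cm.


BMI = weight / height^2
height = 144 cm = 1.44 m
BMI = 92.8 / 1.44^2
BMI = 44.75 kg/m^2


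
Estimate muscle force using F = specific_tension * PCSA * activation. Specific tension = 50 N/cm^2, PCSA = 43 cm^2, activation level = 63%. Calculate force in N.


F = sigma * PCSA * activation
F = 50 * 43 * 0.63
F = 1354 N


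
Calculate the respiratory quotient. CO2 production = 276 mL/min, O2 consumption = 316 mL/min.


RQ = VCO2 / VO2
RQ = 276 / 316
RQ = 0.8734


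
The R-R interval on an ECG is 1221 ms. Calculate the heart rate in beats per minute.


HR = 60 / RR_interval(s)
RR = 1221 ms = 1.221 s
HR = 60 / 1.221 = 49.14 bpm


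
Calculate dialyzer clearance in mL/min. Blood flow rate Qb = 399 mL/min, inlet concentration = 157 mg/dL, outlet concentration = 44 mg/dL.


K = Qb * (Cb_in - Cb_out) / Cb_in
K = 399 * (157 - 44) / 157
K = 287.2 mL/min


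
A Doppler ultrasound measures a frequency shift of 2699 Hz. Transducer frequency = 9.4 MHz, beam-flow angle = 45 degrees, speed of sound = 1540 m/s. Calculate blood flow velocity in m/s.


v = fd * c / (2 * f0 * cos(theta))
v = 2699 * 1540 / (2 * 9.4000e+06 * cos(45))
v = 0.3127 m/s


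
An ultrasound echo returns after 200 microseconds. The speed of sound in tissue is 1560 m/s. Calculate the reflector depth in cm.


depth = c * t / 2
t = 200 us = 2.0000e-04 s
depth = 1560 * 2.0000e-04 / 2
depth = 0.156 m = 15.6 cm


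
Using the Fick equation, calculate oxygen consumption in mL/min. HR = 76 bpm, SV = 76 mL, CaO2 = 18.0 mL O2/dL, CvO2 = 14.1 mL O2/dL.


CO = HR*SV = 76*76/1000 = 5.776 L/min
a-v O2 diff = 18.0 - 14.1 = 3.9 mL/dL
VO2 = CO * (CaO2-CvO2) * 10 dL/L
VO2 = 5.776 * 3.9 * 10
VO2 = 225.3 mL/min


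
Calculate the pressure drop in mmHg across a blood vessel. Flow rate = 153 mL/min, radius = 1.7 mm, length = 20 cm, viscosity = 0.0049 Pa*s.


dP = 8*mu*L*Q / (pi*r^4)
Q = 153 mL/min = 2.55e-06 m^3/s
dP = 761.922 Pa = 761.922 / 133.322 mmHg = 5.715 mmHg


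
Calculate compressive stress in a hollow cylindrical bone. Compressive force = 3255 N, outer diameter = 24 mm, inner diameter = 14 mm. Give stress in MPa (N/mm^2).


A = pi*(r_o^2 - r_i^2)
r_o = 12 mm, r_i = 7 mm
A = 298.451 mm^2
sigma = F/A = 3255 / 298.451
sigma = 10.91 MPa


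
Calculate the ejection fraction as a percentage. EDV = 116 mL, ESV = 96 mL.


SV = EDV - ESV = 116 - 96 = 20 mL
EF = SV/EDV * 100 = 20/116 * 100
EF = 17.24%


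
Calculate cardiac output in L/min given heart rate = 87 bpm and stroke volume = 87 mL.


CO = HR * SV
CO = 87 * 87 / 1000
CO = 7.569 L/min


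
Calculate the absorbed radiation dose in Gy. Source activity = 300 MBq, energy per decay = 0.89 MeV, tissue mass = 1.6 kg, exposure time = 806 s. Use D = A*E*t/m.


A = 300 MBq = 3.0000e+08 Bq
E = 0.89 MeV = 1.42578e-13 J
D = A*E*t/m = 3.0000e+08*1.42578e-13*806/1.6
D = 0.02155 Gy


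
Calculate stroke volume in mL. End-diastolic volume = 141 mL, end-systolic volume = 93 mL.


SV = EDV - ESV
SV = 141 - 93
SV = 48 mL


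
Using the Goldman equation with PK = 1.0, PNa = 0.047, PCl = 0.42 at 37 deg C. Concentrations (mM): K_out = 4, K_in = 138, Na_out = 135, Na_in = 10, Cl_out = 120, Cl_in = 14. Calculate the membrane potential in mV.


Vm = (RT/F)*ln((PK*Ko + PNa*Nao + PCl*Cli)/(PK*Ki + PNa*Nai + PCl*Clo))
Numer = 16.225, Denom = 188.87
Vm = -65.6 mV


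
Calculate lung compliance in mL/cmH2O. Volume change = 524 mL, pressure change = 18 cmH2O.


C = dV / dP
C = 524 / 18
C = 29.11 mL/cmH2O


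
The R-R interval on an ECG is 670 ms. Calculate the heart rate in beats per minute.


HR = 60 / RR_interval(s)
RR = 670 ms = 0.67 s
HR = 60 / 0.67 = 89.55 bpm


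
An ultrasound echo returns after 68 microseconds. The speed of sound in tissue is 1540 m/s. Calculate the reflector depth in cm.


depth = c * t / 2
t = 68 us = 6.8000e-05 s
depth = 1540 * 6.8000e-05 / 2
depth = 0.05236 m = 5.236 cm


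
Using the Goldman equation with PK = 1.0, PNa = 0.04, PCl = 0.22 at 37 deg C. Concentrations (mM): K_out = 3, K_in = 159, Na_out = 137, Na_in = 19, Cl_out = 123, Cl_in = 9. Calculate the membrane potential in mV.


Vm = (RT/F)*ln((PK*Ko + PNa*Nao + PCl*Cli)/(PK*Ki + PNa*Nai + PCl*Clo))
Numer = 10.46, Denom = 186.82
Vm = -77.04 mV


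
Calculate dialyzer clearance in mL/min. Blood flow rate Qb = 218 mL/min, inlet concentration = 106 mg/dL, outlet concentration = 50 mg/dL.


K = Qb * (Cb_in - Cb_out) / Cb_in
K = 218 * (106 - 50) / 106
K = 115.2 mL/min


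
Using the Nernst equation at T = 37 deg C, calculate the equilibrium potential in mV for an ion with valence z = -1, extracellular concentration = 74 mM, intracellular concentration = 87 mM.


E = (RT/(zF)) * ln(C_out/C_in)
T = 37 + 273.15 = 310.15 K
E = (8.314 * 310.15 / (-1 * 96485)) * ln(74/87)
E = 4.325 mV


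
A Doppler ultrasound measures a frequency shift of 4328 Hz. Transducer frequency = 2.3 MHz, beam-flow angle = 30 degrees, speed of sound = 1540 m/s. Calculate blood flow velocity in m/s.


v = fd * c / (2 * f0 * cos(theta))
v = 4328 * 1540 / (2 * 2.3000e+06 * cos(30))
v = 1.673 m/s


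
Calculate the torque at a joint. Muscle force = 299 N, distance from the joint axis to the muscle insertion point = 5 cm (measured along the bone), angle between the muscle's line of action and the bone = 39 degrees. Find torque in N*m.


Torque = F * d * sin(theta)   (moment arm = d*sin(theta))
d = 5 cm = 0.05 m
Torque = 299 * 0.05 * sin(39)
Torque = 9.408 N*m


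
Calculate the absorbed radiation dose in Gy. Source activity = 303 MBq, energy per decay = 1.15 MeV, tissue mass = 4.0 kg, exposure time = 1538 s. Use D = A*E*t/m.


A = 303 MBq = 3.0300e+08 Bq
E = 1.15 MeV = 1.8423e-13 J
D = A*E*t/m = 3.0300e+08*1.8423e-13*1538/4.0
D = 0.02146 Gy


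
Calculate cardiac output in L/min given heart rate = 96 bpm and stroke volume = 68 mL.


CO = HR * SV
CO = 96 * 68 / 1000
CO = 6.528 L/min


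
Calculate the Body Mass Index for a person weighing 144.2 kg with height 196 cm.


BMI = weight / height^2
height = 196 cm = 1.96 m
BMI = 144.2 / 1.96^2
BMI = 37.54 kg/m^2


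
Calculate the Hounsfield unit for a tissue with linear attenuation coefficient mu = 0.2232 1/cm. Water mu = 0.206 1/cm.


HU = ((mu_tissue - mu_water) / mu_water) * 1000
HU = ((0.2232 - 0.206) / 0.206) * 1000
HU = 83.5


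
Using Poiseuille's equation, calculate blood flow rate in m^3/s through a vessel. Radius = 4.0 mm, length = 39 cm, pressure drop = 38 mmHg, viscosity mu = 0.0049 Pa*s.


Q = pi*r^4*dP / (8*mu*L)
r = 0.004 m, L = 0.39 m
dP = 38 mmHg = 5066.236 Pa
Q = 2.6652e-04 m^3/s


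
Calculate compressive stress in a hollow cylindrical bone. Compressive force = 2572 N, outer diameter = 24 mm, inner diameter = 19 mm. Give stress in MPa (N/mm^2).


A = pi*(r_o^2 - r_i^2)
r_o = 12 mm, r_i = 9.5 mm
A = 168.861 mm^2
sigma = F/A = 2572 / 168.861
sigma = 15.23 MPa


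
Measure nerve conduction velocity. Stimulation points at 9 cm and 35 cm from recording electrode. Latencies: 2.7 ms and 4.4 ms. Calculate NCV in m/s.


Distance = (35 - 9) / 100 = 0.26 m
dt = (4.4 - 2.7) / 1000 = 0.0017 s
NCV = dist / dt = 152.9 m/s


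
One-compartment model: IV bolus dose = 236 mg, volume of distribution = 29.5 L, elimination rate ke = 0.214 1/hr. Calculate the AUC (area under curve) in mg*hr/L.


C0 = Dose/Vd = 236/29.5 = 8 mg/L
AUC = C0/ke = 8/0.214
AUC = 37.38 mg*hr/L


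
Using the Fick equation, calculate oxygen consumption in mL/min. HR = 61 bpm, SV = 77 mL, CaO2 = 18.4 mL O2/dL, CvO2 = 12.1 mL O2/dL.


CO = HR*SV = 61*77/1000 = 4.697 L/min
a-v O2 diff = 18.4 - 12.1 = 6.3 mL/dL
VO2 = CO * (CaO2-CvO2) * 10 dL/L
VO2 = 4.697 * 6.3 * 10
VO2 = 295.9 mL/min


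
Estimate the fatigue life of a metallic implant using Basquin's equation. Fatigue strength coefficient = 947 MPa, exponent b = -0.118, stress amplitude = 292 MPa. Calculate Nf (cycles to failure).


sigma_a = sigma_f' * (2Nf)^b
2Nf = (sigma_a/sigma_f')^(1/b)
2Nf = (292/947)^(1/-0.118)
2Nf = 21390.941
Nf = 1.07e+04


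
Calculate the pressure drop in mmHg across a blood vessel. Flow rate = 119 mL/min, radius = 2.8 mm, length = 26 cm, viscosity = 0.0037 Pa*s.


dP = 8*mu*L*Q / (pi*r^4)
Q = 119 mL/min = 1.98333e-06 m^3/s
dP = 79.0457 Pa = 79.0457 / 133.322 mmHg = 0.5929 mmHg


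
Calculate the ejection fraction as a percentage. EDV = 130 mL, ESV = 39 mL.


SV = EDV - ESV = 130 - 39 = 91 mL
EF = SV/EDV * 100 = 91/130 * 100
EF = 70%


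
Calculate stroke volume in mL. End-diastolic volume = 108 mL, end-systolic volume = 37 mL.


SV = EDV - ESV
SV = 108 - 37
SV = 71 mL


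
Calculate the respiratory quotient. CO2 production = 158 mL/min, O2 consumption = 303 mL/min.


RQ = VCO2 / VO2
RQ = 158 / 303
RQ = 0.5215


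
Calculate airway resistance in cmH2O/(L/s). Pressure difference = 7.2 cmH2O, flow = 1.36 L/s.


R = dP / flow
R = 7.2 / 1.36
R = 5.294 cmH2O/(L/s)


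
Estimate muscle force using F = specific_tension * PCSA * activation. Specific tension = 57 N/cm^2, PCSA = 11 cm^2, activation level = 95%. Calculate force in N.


F = sigma * PCSA * activation
F = 57 * 11 * 0.95
F = 595.6 N


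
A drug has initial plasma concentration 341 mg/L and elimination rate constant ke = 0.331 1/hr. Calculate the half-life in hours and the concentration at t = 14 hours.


t_half = ln(2) / ke = 0.693147 / 0.331 = 2.094 hr
C(t) = C0 * exp(-ke*t) = 341 * exp(-0.331*14)
C(14) = 3.313 mg/L


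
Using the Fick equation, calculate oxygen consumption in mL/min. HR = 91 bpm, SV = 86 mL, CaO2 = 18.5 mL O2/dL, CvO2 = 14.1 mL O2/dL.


CO = HR*SV = 91*86/1000 = 7.826 L/min
a-v O2 diff = 18.5 - 14.1 = 4.4 mL/dL
VO2 = CO * (CaO2-CvO2) * 10 dL/L
VO2 = 7.826 * 4.4 * 10
VO2 = 344.3 mL/min


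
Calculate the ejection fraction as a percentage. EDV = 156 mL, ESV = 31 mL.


SV = EDV - ESV = 156 - 31 = 125 mL
EF = SV/EDV * 100 = 125/156 * 100
EF = 80.13%


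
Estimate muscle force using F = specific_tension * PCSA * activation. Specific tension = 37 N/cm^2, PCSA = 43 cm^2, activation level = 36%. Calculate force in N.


F = sigma * PCSA * activation
F = 37 * 43 * 0.36
F = 572.8 N


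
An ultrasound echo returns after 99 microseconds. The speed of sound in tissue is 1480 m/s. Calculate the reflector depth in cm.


depth = c * t / 2
t = 99 us = 9.9000e-05 s
depth = 1480 * 9.9000e-05 / 2
depth = 0.07326 m = 7.326 cm


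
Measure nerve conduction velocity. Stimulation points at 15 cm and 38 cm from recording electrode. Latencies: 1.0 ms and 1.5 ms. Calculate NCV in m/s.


Distance = (38 - 15) / 100 = 0.23 m
dt = (1.5 - 1.0) / 1000 = 5.0000e-04 s
NCV = dist / dt = 460 m/s


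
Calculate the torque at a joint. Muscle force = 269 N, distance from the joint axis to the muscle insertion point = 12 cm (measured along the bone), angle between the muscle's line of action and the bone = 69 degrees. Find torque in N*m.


Torque = F * d * sin(theta)   (moment arm = d*sin(theta))
d = 12 cm = 0.12 m
Torque = 269 * 0.12 * sin(69)
Torque = 30.14 N*m


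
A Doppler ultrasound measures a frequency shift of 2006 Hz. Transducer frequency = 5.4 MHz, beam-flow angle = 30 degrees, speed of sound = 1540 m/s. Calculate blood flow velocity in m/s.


v = fd * c / (2 * f0 * cos(theta))
v = 2006 * 1540 / (2 * 5.4000e+06 * cos(30))
v = 0.3303 m/s


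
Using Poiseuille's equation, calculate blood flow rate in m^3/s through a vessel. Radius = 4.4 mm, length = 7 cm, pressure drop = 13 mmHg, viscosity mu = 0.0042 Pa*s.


Q = pi*r^4*dP / (8*mu*L)
r = 0.0044 m, L = 0.07 m
dP = 13 mmHg = 1733.186 Pa
Q = 8.6770e-04 m^3/s


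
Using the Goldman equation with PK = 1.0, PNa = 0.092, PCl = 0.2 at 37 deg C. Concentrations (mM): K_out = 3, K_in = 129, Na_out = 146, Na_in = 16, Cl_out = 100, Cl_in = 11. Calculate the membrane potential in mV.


Vm = (RT/F)*ln((PK*Ko + PNa*Nao + PCl*Cli)/(PK*Ki + PNa*Nai + PCl*Clo))
Numer = 18.632, Denom = 150.472
Vm = -55.83 mV


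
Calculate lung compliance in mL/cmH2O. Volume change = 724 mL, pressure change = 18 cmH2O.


C = dV / dP
C = 724 / 18
C = 40.22 mL/cmH2O


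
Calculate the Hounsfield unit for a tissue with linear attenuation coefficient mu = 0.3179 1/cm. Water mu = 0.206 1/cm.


HU = ((mu_tissue - mu_water) / mu_water) * 1000
HU = ((0.3179 - 0.206) / 0.206) * 1000
HU = 543.2


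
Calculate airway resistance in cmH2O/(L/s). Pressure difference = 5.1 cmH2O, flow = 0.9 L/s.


R = dP / flow
R = 5.1 / 0.9
R = 5.667 cmH2O/(L/s)


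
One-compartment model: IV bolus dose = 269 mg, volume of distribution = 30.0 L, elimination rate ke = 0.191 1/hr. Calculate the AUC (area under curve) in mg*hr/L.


C0 = Dose/Vd = 269/30.0 = 8.96667 mg/L
AUC = C0/ke = 8.96667/0.191
AUC = 46.95 mg*hr/L


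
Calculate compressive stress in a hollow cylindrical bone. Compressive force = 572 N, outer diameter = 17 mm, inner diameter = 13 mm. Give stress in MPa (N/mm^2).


A = pi*(r_o^2 - r_i^2)
r_o = 8.5 mm, r_i = 6.5 mm
A = 94.2478 mm^2
sigma = F/A = 572 / 94.2478
sigma = 6.069 MPa


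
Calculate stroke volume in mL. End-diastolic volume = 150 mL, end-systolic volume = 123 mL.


SV = EDV - ESV
SV = 150 - 123
SV = 27 mL


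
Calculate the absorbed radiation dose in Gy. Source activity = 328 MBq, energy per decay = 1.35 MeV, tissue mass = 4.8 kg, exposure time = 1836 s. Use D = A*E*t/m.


A = 328 MBq = 3.2800e+08 Bq
E = 1.35 MeV = 2.1627e-13 J
D = A*E*t/m = 3.2800e+08*2.1627e-13*1836/4.8
D = 0.02713 Gy


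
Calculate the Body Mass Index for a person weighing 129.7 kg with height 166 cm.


BMI = weight / height^2
height = 166 cm = 1.66 m
BMI = 129.7 / 1.66^2
BMI = 47.07 kg/m^2


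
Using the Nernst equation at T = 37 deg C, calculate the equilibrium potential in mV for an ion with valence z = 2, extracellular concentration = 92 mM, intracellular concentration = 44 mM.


E = (RT/(zF)) * ln(C_out/C_in)
T = 37 + 273.15 = 310.15 K
E = (8.314 * 310.15 / (2 * 96485)) * ln(92/44)
E = 9.856 mV


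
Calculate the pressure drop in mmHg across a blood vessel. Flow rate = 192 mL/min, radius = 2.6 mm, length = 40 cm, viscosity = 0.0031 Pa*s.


dP = 8*mu*L*Q / (pi*r^4)
Q = 192 mL/min = 3.2e-06 m^3/s
dP = 221.115 Pa = 221.115 / 133.322 mmHg = 1.659 mmHg


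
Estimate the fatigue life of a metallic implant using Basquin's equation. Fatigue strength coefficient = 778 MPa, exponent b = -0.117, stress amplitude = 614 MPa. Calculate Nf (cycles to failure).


sigma_a = sigma_f' * (2Nf)^b
2Nf = (sigma_a/sigma_f')^(1/b)
2Nf = (614/778)^(1/-0.117)
2Nf = 7.5635978
Nf = 3.782


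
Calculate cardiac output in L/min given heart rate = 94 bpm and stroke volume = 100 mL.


CO = HR * SV
CO = 94 * 100 / 1000
CO = 9.4 L/min


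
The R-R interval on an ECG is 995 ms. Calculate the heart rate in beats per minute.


HR = 60 / RR_interval(s)
RR = 995 ms = 0.995 s
HR = 60 / 0.995 = 60.3 bpm


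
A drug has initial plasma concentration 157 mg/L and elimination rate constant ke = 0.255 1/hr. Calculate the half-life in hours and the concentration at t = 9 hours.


t_half = ln(2) / ke = 0.693147 / 0.255 = 2.718 hr
C(t) = C0 * exp(-ke*t) = 157 * exp(-0.255*9)
C(9) = 15.82 mg/L


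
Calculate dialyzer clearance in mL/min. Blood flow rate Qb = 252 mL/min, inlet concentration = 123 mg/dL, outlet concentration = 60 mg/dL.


K = Qb * (Cb_in - Cb_out) / Cb_in
K = 252 * (123 - 60) / 123
K = 129.1 mL/min


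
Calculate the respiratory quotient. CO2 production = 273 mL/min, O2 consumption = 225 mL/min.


RQ = VCO2 / VO2
RQ = 273 / 225
RQ = 1.213


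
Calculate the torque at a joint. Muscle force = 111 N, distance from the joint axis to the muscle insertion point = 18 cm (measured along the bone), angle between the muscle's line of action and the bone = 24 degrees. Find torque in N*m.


Torque = F * d * sin(theta)   (moment arm = d*sin(theta))
d = 18 cm = 0.18 m
Torque = 111 * 0.18 * sin(24)
Torque = 8.127 N*m


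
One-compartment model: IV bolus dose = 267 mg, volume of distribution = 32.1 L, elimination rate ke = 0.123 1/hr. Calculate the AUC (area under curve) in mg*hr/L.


C0 = Dose/Vd = 267/32.1 = 8.31776 mg/L
AUC = C0/ke = 8.31776/0.123
AUC = 67.62 mg*hr/L


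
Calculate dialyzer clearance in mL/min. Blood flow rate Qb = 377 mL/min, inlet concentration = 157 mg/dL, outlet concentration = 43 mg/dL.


K = Qb * (Cb_in - Cb_out) / Cb_in
K = 377 * (157 - 43) / 157
K = 273.7 mL/min


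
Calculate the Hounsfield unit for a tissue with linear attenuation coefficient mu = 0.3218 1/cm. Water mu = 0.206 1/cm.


HU = ((mu_tissue - mu_water) / mu_water) * 1000
HU = ((0.3218 - 0.206) / 0.206) * 1000
HU = 562.1


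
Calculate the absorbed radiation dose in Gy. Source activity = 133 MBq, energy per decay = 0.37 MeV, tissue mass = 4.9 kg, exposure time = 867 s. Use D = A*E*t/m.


A = 133 MBq = 1.3300e+08 Bq
E = 0.37 MeV = 5.9274e-14 J
D = A*E*t/m = 1.3300e+08*5.9274e-14*867/4.9
D = 0.001395 Gy


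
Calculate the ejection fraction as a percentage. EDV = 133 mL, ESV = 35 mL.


SV = EDV - ESV = 133 - 35 = 98 mL
EF = SV/EDV * 100 = 98/133 * 100
EF = 73.68%


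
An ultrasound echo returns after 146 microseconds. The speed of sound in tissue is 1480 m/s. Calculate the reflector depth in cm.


depth = c * t / 2
t = 146 us = 1.4600e-04 s
depth = 1480 * 1.4600e-04 / 2
depth = 0.10804 m = 10.804 cm


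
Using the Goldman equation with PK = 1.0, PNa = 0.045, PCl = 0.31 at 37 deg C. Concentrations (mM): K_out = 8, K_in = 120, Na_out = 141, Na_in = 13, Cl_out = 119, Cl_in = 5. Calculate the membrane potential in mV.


Vm = (RT/F)*ln((PK*Ko + PNa*Nao + PCl*Cli)/(PK*Ki + PNa*Nai + PCl*Clo))
Numer = 15.895, Denom = 157.475
Vm = -61.29 mV


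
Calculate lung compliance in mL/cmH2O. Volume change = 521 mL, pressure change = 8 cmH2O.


C = dV / dP
C = 521 / 8
C = 65.12 mL/cmH2O


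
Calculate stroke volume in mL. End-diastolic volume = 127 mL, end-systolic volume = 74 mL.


SV = EDV - ESV
SV = 127 - 74
SV = 53 mL


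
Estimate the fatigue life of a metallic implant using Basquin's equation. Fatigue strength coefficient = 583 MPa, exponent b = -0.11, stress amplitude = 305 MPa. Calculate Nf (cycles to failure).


sigma_a = sigma_f' * (2Nf)^b
2Nf = (sigma_a/sigma_f')^(1/b)
2Nf = (305/583)^(1/-0.11)
2Nf = 361.3245
Nf = 180.7


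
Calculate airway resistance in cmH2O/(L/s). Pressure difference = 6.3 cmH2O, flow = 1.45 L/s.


R = dP / flow
R = 6.3 / 1.45
R = 4.345 cmH2O/(L/s)


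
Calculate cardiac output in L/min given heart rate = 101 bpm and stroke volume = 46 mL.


CO = HR * SV
CO = 101 * 46 / 1000
CO = 4.646 L/min


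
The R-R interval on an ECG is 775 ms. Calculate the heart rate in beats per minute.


HR = 60 / RR_interval(s)
RR = 775 ms = 0.775 s
HR = 60 / 0.775 = 77.42 bpm


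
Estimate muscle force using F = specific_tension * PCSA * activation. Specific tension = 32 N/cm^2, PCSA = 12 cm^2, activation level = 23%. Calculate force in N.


F = sigma * PCSA * activation
F = 32 * 12 * 0.23
F = 88.32 N


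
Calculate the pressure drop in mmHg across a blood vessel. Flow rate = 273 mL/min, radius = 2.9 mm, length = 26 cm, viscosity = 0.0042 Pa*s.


dP = 8*mu*L*Q / (pi*r^4)
Q = 273 mL/min = 4.55e-06 m^3/s
dP = 178.888 Pa = 178.888 / 133.322 mmHg = 1.342 mmHg


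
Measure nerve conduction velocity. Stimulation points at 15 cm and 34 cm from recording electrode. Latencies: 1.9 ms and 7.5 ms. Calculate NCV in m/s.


Distance = (34 - 15) / 100 = 0.19 m
dt = (7.5 - 1.9) / 1000 = 0.0056 s
NCV = dist / dt = 33.93 m/s


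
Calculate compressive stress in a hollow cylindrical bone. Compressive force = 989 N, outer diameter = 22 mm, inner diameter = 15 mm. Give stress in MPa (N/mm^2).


A = pi*(r_o^2 - r_i^2)
r_o = 11 mm, r_i = 7.5 mm
A = 203.418 mm^2
sigma = F/A = 989 / 203.418
sigma = 4.862 MPa


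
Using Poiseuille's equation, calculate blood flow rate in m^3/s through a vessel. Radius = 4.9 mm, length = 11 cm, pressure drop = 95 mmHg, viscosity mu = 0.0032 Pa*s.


Q = pi*r^4*dP / (8*mu*L)
r = 0.0049 m, L = 0.11 m
dP = 95 mmHg = 12665.59 Pa
Q = 0.008146 m^3/s


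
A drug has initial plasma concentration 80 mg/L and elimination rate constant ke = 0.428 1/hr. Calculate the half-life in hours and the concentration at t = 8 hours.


t_half = ln(2) / ke = 0.693147 / 0.428 = 1.62 hr
C(t) = C0 * exp(-ke*t) = 80 * exp(-0.428*8)
C(8) = 2.607 mg/L


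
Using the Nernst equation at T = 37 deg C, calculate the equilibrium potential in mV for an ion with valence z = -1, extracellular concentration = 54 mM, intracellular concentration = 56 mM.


E = (RT/(zF)) * ln(C_out/C_in)
T = 37 + 273.15 = 310.15 K
E = (8.314 * 310.15 / (-1 * 96485)) * ln(54/56)
E = 0.9719 mV


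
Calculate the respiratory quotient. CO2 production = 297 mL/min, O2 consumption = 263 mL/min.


RQ = VCO2 / VO2
RQ = 297 / 263
RQ = 1.129


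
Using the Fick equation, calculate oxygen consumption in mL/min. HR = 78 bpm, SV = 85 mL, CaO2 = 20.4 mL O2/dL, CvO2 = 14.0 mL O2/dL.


CO = HR*SV = 78*85/1000 = 6.63 L/min
a-v O2 diff = 20.4 - 14.0 = 6.4 mL/dL
VO2 = CO * (CaO2-CvO2) * 10 dL/L
VO2 = 6.63 * 6.4 * 10
VO2 = 424.3 mL/min


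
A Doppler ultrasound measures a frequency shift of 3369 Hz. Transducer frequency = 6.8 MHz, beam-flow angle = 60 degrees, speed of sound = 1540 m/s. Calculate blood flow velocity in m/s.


v = fd * c / (2 * f0 * cos(theta))
v = 3369 * 1540 / (2 * 6.8000e+06 * cos(60))
v = 0.763 m/s


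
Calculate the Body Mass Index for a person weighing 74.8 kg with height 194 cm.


BMI = weight / height^2
height = 194 cm = 1.94 m
BMI = 74.8 / 1.94^2
BMI = 19.87 kg/m^2


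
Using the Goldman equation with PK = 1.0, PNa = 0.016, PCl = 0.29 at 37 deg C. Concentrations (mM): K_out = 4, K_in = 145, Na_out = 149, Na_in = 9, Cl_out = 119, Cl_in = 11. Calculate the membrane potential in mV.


Vm = (RT/F)*ln((PK*Ko + PNa*Nao + PCl*Cli)/(PK*Ki + PNa*Nai + PCl*Clo))
Numer = 9.574, Denom = 179.654
Vm = -78.36 mV


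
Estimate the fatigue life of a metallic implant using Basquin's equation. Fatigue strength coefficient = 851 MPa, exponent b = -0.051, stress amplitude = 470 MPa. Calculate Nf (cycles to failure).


sigma_a = sigma_f' * (2Nf)^b
2Nf = (sigma_a/sigma_f')^(1/b)
2Nf = (470/851)^(1/-0.051)
2Nf = 113638
Nf = 56819


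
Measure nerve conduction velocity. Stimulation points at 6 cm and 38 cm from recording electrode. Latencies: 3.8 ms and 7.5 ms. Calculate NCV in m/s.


Distance = (38 - 6) / 100 = 0.32 m
dt = (7.5 - 3.8) / 1000 = 0.0037 s
NCV = dist / dt = 86.49 m/s
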